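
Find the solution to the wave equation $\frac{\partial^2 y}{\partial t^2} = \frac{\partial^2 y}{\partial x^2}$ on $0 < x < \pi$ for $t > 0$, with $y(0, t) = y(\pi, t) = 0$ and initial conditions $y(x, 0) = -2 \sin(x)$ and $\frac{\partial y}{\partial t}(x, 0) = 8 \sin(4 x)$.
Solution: Using separation of variables $y = X(x)T(t)$:
Eigenfunctions: $\sin(nx)$, $n = 1, 2, 3, \ldots$
General solution: $y(x, t) = \sum [A_n \cos(n t) + B_n \sin(n t)] \sin(nx)$
From $y(x,0) = -2 \sin(x)$: $A_1=-2$. From $y_t(x,0) = 8 \sin(4 x)$, using $y_t(x,0) = \sum \omega_n B_n \sin(nx)$ with $\omega_n = n$: $B_4 = 8/4 = 2$.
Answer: $y(x, t) = 2 \sin(4 t) \sin(4 x) - 2 \sin(x) \cos(t)$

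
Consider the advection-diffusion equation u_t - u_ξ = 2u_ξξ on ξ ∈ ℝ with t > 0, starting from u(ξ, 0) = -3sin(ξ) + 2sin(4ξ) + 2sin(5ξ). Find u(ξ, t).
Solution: Change to a moving frame: let η = ξ + t, σ = t and write u(ξ,t) = w(η,σ).
By the chain rule u_t = w_σ + w_η, u_ξ = w_η, u_ξξ = w_ηη.
Then u_t - u_ξ = w_σ: the advection term cancels and the PDE becomes the heat equation w_σ = 2w_ηη on η ∈ ℝ.
Initial data: w(η,0) = u(η,0) = -3sin(η) + 2sin(4η) + 2sin(5η).
On η ∈ ℝ each mode satisfies (sin(nη))″ = -n² sin(nη), so exp(-2n²σ) sin(nη) solves the heat equation; by superposition w(η,σ) = Σ c_n exp(-2n²σ) sin(nη).
Reading off the coefficients: c_1=-3, c_4=2, c_5=2, so w(η,σ) = -3exp(-2σ)sin(η) + 2exp(-32σ)sin(4η) + 2exp(-50σ)sin(5η).
Substituting back η = ξ + t, σ = t: u(ξ,t) = w(ξ + t, t).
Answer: u(ξ, t) = -3exp(-2t)sin(t + ξ) + 2exp(-32t)sin(4t + 4ξ) + 2exp(-50t)sin(5t + 5ξ)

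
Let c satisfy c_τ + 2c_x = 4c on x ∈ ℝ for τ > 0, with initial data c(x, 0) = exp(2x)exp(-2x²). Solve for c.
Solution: Substitute c = exp(2x)u, i.e. u = exp(-2x)c.
By the product rule, c_x = exp(2x)(u_x + 2u), c_τ = exp(2x)u_τ.
Substituting into the PDE and dividing by exp(2x): u_τ + 2(u_x + 2u) = 4u.
The lower-order terms cancel, leaving the standard advection equation u_τ + 2u_x = 0.
Initial data for u: u(x,0) = exp(-2x)c(x,0) = exp(-2x²).
Solve for u:
  By method of characteristics (waves move right with speed 2):
  Along characteristics x - 2τ = const, u is constant, so u(x,τ) = f(x - 2τ) with f = u(·, 0).
Hence u(x,τ) = exp(-2(x - 2τ)²).
Transform back: c(x,τ) = exp(2x)u(x,τ).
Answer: c(x, τ) = exp(2x)exp(-2(x - 2τ)²)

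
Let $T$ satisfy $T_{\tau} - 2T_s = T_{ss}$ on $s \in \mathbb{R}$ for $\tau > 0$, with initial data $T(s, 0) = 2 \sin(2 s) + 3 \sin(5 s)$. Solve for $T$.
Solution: Moving frame: $\eta = s + 2\tau$, $\sigma = \tau$, $T = u(\eta,\sigma)$, so $T_{\tau} = u_{\sigma} + 2u_{\eta}$ and $T_{ss} = u_{\eta\eta}$.
Hence $T_{\tau} - 2T_s = u_{\sigma}$ and the PDE becomes the heat equation $u_{\sigma} = u_{\eta\eta}$ on $\eta \in \mathbb{R}$.
Initial data: $u(\eta,0) = T(\eta,0) = 2 \sin(2 \eta) + 3 \sin(5 \eta)$. Each mode $\sin(n\eta)$ decays as $e^{-n^2\sigma}$ on $\mathbb{R}$, so $u(\eta,\sigma) = \sum c_n e^{-n^2\sigma} \sin(n\eta)$ with $c_2=2, c_5=3$: $u(\eta,\sigma) = 2 e^{-4 \sigma} \sin(2 \eta) + 3 e^{-25 \sigma} \sin(5 \eta)$.
Substituting back: $T(s,\tau) = u(s + 2\tau, \tau)$.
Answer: $T(s, \tau) = 2 e^{-4 \tau} \sin(4 \tau + 2 s) + 3 e^{-25 \tau} \sin(10 \tau + 5 s)$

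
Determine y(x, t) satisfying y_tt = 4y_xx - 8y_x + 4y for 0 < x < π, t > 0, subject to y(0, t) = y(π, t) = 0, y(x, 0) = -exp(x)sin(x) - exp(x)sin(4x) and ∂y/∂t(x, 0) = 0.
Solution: Substitute y = exp(x)u, i.e. u = exp(-x)y.
By the product rule, y_x = exp(x)(u_x + u), y_xx = exp(x)(u_xx + 2u_x + u), y_tt = exp(x)u_tt.
Substituting into the PDE and dividing by exp(x): u_tt = 4(u_xx + 2u_x + u) - 8(u_x + u) + 4u.
The lower-order terms cancel, leaving the standard wave equation u_tt = 4u_xx.
Initial data for u: u(x,0) = exp(-x)y(x,0) = -sin(x) - sin(4x); u_t(x,0) = exp(-x)y_t(x,0) = 0. The boundary conditions carry over: u(0,t) = u(π,t) = 0.
Solve for u:
  Using separation of variables u = X(x)T(t):
  Eigenfunctions: sin(nx), n = 1, 2, 3, ...
  General solution: u(x, t) = Σ [A_n cos(2n t) + B_n sin(2n t)] sin(nx)
  From u(x,0) = -sin(x) - sin(4x): A_1=-1, A_4=-1. From u_t(x,0) = 0: all B_n = 0.
Hence u(x,t) = -sin(x)cos(2t) - sin(4x)cos(8t).
Transform back: y(x,t) = exp(x)u(x,t).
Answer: y(x, t) = -exp(x)sin(x)cos(2t) - exp(x)sin(4x)cos(8t)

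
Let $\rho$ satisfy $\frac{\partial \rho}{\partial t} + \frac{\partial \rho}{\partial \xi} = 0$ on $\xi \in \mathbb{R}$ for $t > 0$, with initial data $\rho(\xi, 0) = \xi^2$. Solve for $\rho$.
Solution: By method of characteristics (waves move right with speed 1):
Along characteristics $\xi - t =$ const, $\rho$ is constant, so $\rho(\xi,t) = f(\xi - t)$ with $f = \rho( \cdot , 0)$.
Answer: $\rho(\xi, t) = \xi^2 - 2 \xi t + t^2$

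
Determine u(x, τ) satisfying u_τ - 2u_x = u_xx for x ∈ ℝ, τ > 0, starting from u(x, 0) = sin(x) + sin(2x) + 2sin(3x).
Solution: Moving frame: η = x + 2τ, σ = τ, u = w(η,σ), so u_τ = w_σ + 2w_η and u_xx = w_ηη.
Hence u_τ - 2u_x = w_σ and the PDE becomes the heat equation w_σ = w_ηη on η ∈ ℝ.
Initial data: w(η,0) = u(η,0) = sin(η) + sin(2η) + 2sin(3η). Each mode sin(nη) decays as exp(-n²σ) on ℝ, so w(η,σ) = Σ c_n exp(-n²σ) sin(nη) with c_1=1, c_2=1, c_3=2: w(η,σ) = exp(-σ)sin(η) + exp(-4σ)sin(2η) + 2exp(-9σ)sin(3η).
Substituting back: u(x,τ) = w(x + 2τ, τ).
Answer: u(x, τ) = exp(-τ)sin(x + 2τ) + exp(-4τ)sin(2x + 4τ) + 2exp(-9τ)sin(3x + 6τ)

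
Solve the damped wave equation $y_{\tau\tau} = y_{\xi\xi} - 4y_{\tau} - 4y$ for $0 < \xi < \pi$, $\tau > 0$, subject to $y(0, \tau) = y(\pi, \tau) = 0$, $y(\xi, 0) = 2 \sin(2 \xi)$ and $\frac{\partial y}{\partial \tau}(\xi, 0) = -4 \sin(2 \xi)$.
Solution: Substitute $y = e^{-2\tau}u$.
Then $y_{\tau} = e^{-2\tau}(u_{\tau} - 2u)$, $y_{\tau\tau} = e^{-2\tau}(u_{\tau\tau} - 4u_{\tau} + 4u)$, $y_{\xi\xi} = e^{-2\tau}u_{\xi\xi}$; substituting and dividing by $e^{-2\tau}$, the lower-order terms cancel: $u_{\tau\tau} = u_{\xi\xi}$ (standard wave equation).
Data for $u$: $u(\xi,0) = y(\xi,0) = 2 \sin(2 \xi)$; $u_{\tau}(\xi,0) = y_{\tau}(\xi,0) + 2y(\xi,0) = 0$. The boundary conditions carry over: $u(0,\tau) = u(\pi,\tau) = 0$.
Separating variables: $u = \sum [A_n \cos(\omega_n \tau) + B_n \sin(\omega_n \tau)] \sin(n\xi)$, $\omega_n = n$. From ICs: $A_2=2$.
So $u(\xi,\tau) = 2 \sin(2 \xi) \cos(2 \tau)$, and $y(\xi,\tau) = e^{-2\tau}u(\xi,\tau)$.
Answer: $y(\xi, \tau) = 2 e^{-2 \tau} \sin(2 \xi) \cos(2 \tau)$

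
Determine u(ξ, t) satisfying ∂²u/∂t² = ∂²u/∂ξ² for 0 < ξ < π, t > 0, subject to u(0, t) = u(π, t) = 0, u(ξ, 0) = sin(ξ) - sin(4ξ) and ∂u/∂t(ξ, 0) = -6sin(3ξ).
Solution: Using separation of variables u = X(ξ)T(t):
Eigenfunctions: sin(nξ), n = 1, 2, 3, ...
General solution: u(ξ, t) = Σ [A_n cos(n t) + B_n sin(n t)] sin(nξ)
From u(ξ,0) = sin(ξ) - sin(4ξ): A_1=1, A_4=-1. From u_t(ξ,0) = -6sin(3ξ), using u_t(ξ,0) = Σ ω_n B_n sin(nξ) with ω_n = n: B_3 = (-6)/3 = -2.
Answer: u(ξ, t) = -2sin(3t)sin(3ξ) + sin(ξ)cos(t) - sin(4ξ)cos(4t)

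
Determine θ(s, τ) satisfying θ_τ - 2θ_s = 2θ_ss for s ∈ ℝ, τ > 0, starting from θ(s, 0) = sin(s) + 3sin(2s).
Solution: Moving frame: η = s + 2τ, σ = τ, θ = u(η,σ), so θ_τ = u_σ + 2u_η and θ_ss = u_ηη.
Hence θ_τ - 2θ_s = u_σ and the PDE becomes the heat equation u_σ = 2u_ηη on η ∈ ℝ.
Initial data: u(η,0) = θ(η,0) = sin(η) + 3sin(2η). Each mode sin(nη) decays as exp(-2n²σ) on ℝ, so u(η,σ) = Σ c_n exp(-2n²σ) sin(nη) with c_1=1, c_2=3: u(η,σ) = exp(-2σ)sin(η) + 3exp(-8σ)sin(2η).
Substituting back: θ(s,τ) = u(s + 2τ, τ).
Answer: θ(s, τ) = exp(-2τ)sin(s + 2τ) + 3exp(-8τ)sin(2s + 4τ)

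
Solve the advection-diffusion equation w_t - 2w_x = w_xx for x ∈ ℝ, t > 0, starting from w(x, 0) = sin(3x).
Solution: Moving frame: η = x + 2t, σ = t, w = u(η,σ), so w_t = u_σ + 2u_η and w_xx = u_ηη.
Hence w_t - 2w_x = u_σ and the PDE becomes the heat equation u_σ = u_ηη on η ∈ ℝ.
Initial data: u(η,0) = w(η,0) = sin(3η). Each mode sin(nη) decays as exp(-n²σ) on ℝ, so u(η,σ) = Σ c_n exp(-n²σ) sin(nη) with c_3=1: u(η,σ) = exp(-9σ)sin(3η).
Substituting back: w(x,t) = u(x + 2t, t).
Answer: w(x, t) = exp(-9t)sin(6t + 3x)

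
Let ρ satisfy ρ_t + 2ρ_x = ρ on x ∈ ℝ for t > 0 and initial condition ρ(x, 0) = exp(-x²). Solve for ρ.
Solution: Substitute ρ = exp(t)u.
Then ρ_t = exp(t)(u_t + u), ρ_x = exp(t)u_x; substituting and dividing by exp(t), the lower-order terms cancel: u_t + 2u_x = 0 (standard advection equation).
Data for u: u(x,0) = ρ(x,0) = exp(-x²).
By characteristics (dx/dt = 2), u(x,t) = f(x - 2t) with f = u(·, 0).
So u(x,t) = exp(-(-2t + x)²), and ρ(x,t) = exp(t)u(x,t).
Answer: ρ(x, t) = exp(t)exp(-(-2t + x)²)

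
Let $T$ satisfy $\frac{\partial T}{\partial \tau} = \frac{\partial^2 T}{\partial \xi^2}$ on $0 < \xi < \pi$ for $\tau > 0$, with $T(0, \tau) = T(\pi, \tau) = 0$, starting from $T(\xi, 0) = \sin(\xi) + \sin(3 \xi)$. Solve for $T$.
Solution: Using separation of variables $T = X(\xi)G(\tau)$:
Eigenfunctions: $\sin(n\xi)$, $n = 1, 2, 3, \ldots$
General solution: $T(\xi, \tau) = \sum c_n \sin(n\xi) e^{-n^2 \tau}$
Matching $T(\xi,0) = \sin(\xi) + \sin(3 \xi)$ term by term: $c_1=1, c_3=1$.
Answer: $T(\xi, \tau) = e^{-\tau} \sin(\xi) + e^{-9 \tau} \sin(3 \xi)$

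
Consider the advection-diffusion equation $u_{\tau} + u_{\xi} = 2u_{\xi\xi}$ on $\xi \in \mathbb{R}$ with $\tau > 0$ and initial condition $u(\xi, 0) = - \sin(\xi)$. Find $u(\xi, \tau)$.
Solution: Change to a moving frame: let $\eta = \xi - \tau$, $\sigma = \tau$ and write $u(\xi,\tau) = w(\eta,\sigma)$.
By the chain rule $u_{\tau} = w_{\sigma} - w_{\eta}$, $u_{\xi} = w_{\eta}$, $u_{\xi\xi} = w_{\eta\eta}$.
Then $u_{\tau} + u_{\xi} = w_{\sigma}$: the advection term cancels and the PDE becomes the heat equation $w_{\sigma} = 2w_{\eta\eta}$ on $\eta \in \mathbb{R}$.
Initial data: $w(\eta,0) = u(\eta,0) = - \sin(\eta)$.
On $\eta \in \mathbb{R}$ each mode satisfies $(\sin(n\eta))'' = -n^2 \sin(n\eta)$, so $e^{-2n^2\sigma} \sin(n\eta)$ solves the heat equation; by superposition $w(\eta,\sigma) = \sum c_n e^{-2n^2\sigma} \sin(n\eta)$.
Reading off the coefficients: $c_1=-1$, so $w(\eta,\sigma) = - e^{-2 \sigma} \sin(\eta)$.
Substituting back $\eta = \xi - \tau$, $\sigma = \tau$: $u(\xi,\tau) = w(\xi - \tau, \tau)$.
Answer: $u(\xi, \tau) = e^{-2 \tau} \sin(\tau - \xi)$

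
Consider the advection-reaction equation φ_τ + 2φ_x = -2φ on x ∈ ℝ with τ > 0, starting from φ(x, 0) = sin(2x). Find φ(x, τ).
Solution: Substitute φ = exp(-2τ)u, i.e. u = exp(2τ)φ.
By the product rule, φ_τ = exp(-2τ)(u_τ - 2u), φ_x = exp(-2τ)u_x.
Substituting into the PDE and dividing by exp(-2τ): u_τ - 2u + 2u_x = -2u.
The lower-order terms cancel, leaving the standard advection equation u_τ + 2u_x = 0.
Initial data for u: u(x,0) = φ(x,0) = sin(2x).
Solve for u:
  By method of characteristics (waves move right with speed 2):
  Along characteristics x - 2τ = const, u is constant, so u(x,τ) = f(x - 2τ) with f = u(·, 0).
Hence u(x,τ) = sin(2x - 4τ).
Transform back: φ(x,τ) = exp(-2τ)u(x,τ).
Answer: φ(x, τ) = exp(-2τ)sin(2x - 4τ)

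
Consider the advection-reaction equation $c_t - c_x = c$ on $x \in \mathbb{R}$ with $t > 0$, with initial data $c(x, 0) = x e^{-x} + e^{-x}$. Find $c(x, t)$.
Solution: Substitute $c = e^{-x}u$, i.e. $u = e^{x}c$.
By the product rule, $c_x = e^{-x}(u_x - u)$, $c_t = e^{-x}u_t$.
Substituting into the PDE and dividing by $e^{-x}$: $u_t - (u_x - u) = u$.
The lower-order terms cancel, leaving the standard advection equation $u_t - u_x = 0$.
Initial data for $u$: $u(x,0) = e^{x}c(x,0) = x + 1$.
Solve for $u$:
  By method of characteristics (waves move left with speed 1):
  Along characteristics $x + t =$ const, $u$ is constant, so $u(x,t) = f(x + t)$ with $f = u( \cdot , 0)$.
Hence $u(x,t) = t + x + 1$.
Transform back: $c(x,t) = e^{-x}u(x,t)$.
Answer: $c(x, t) = t e^{-x} + x e^{-x} + e^{-x}$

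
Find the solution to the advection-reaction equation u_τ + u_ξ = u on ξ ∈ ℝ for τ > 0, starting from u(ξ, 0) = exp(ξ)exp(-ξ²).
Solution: Substitute u = exp(ξ)w, i.e. w = exp(-ξ)u.
By the product rule, u_ξ = exp(ξ)(w_ξ + w), u_τ = exp(ξ)w_τ.
Substituting into the PDE and dividing by exp(ξ): w_τ + (w_ξ + w) = w.
The lower-order terms cancel, leaving the standard advection equation w_τ + w_ξ = 0.
Initial data for w: w(ξ,0) = exp(-ξ)u(ξ,0) = exp(-ξ²).
Solve for w:
  By method of characteristics (waves move right with speed 1):
  Along characteristics ξ - τ = const, w is constant, so w(ξ,τ) = f(ξ - τ) with f = w(·, 0).
Hence w(ξ,τ) = exp(-(ξ - τ)²).
Transform back: u(ξ,τ) = exp(ξ)w(ξ,τ).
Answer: u(ξ, τ) = exp(ξ)exp(-(ξ - τ)²)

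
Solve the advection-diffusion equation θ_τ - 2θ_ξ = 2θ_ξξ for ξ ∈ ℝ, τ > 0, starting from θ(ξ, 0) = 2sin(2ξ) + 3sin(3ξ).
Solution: Change to a moving frame: let η = ξ + 2τ, σ = τ and write θ(ξ,τ) = u(η,σ).
By the chain rule θ_τ = u_σ + 2u_η, θ_ξ = u_η, θ_ξξ = u_ηη.
Then θ_τ - 2θ_ξ = u_σ: the advection term cancels and the PDE becomes the heat equation u_σ = 2u_ηη on η ∈ ℝ.
Initial data: u(η,0) = θ(η,0) = 2sin(2η) + 3sin(3η).
On η ∈ ℝ each mode satisfies (sin(nη))″ = -n² sin(nη), so exp(-2n²σ) sin(nη) solves the heat equation; by superposition u(η,σ) = Σ c_n exp(-2n²σ) sin(nη).
Reading off the coefficients: c_2=2, c_3=3, so u(η,σ) = 2exp(-8σ)sin(2η) + 3exp(-18σ)sin(3η).
Substituting back η = ξ + 2τ, σ = τ: θ(ξ,τ) = u(ξ + 2τ, τ).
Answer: θ(ξ, τ) = 2exp(-8τ)sin(2ξ + 4τ) + 3exp(-18τ)sin(3ξ + 6τ)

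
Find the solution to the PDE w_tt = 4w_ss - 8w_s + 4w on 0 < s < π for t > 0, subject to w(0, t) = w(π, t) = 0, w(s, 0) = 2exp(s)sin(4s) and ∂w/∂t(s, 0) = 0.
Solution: Substitute w = exp(s)u, i.e. u = exp(-s)w.
By the product rule, w_s = exp(s)(u_s + u), w_ss = exp(s)(u_ss + 2u_s + u), w_tt = exp(s)u_tt.
Substituting into the PDE and dividing by exp(s): u_tt = 4(u_ss + 2u_s + u) - 8(u_s + u) + 4u.
The lower-order terms cancel, leaving the standard wave equation u_tt = 4u_ss.
Initial data for u: u(s,0) = exp(-s)w(s,0) = 2sin(4s); u_t(s,0) = exp(-s)w_t(s,0) = 0. The boundary conditions carry over: u(0,t) = u(π,t) = 0.
Solve for u:
  Using separation of variables u = X(s)T(t):
  Eigenfunctions: sin(ns), n = 1, 2, 3, ...
  General solution: u(s, t) = Σ [A_n cos(2n t) + B_n sin(2n t)] sin(ns)
  From u(s,0) = 2sin(4s): A_4=2. From u_t(s,0) = 0: all B_n = 0.
Hence u(s,t) = 2sin(4s)cos(8t).
Transform back: w(s,t) = exp(s)u(s,t).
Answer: w(s, t) = 2exp(s)sin(4s)cos(8t)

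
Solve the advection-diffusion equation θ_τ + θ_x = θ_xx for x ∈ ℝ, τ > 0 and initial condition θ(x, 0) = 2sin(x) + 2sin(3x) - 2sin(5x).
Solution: Change to a moving frame: let η = x - τ, σ = τ and write θ(x,τ) = u(η,σ).
By the chain rule θ_τ = u_σ - u_η, θ_x = u_η, θ_xx = u_ηη.
Then θ_τ + θ_x = u_σ: the advection term cancels and the PDE becomes the heat equation u_σ = u_ηη on η ∈ ℝ.
Initial data: u(η,0) = θ(η,0) = 2sin(η) + 2sin(3η) - 2sin(5η).
On η ∈ ℝ each mode satisfies (sin(nη))″ = -n² sin(nη), so exp(-n²σ) sin(nη) solves the heat equation; by superposition u(η,σ) = Σ c_n exp(-n²σ) sin(nη).
Reading off the coefficients: c_1=2, c_3=2, c_5=-2, so u(η,σ) = 2exp(-σ)sin(η) + 2exp(-9σ)sin(3η) - 2exp(-25σ)sin(5η).
Substituting back η = x - τ, σ = τ: θ(x,τ) = u(x - τ, τ).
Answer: θ(x, τ) = 2exp(-τ)sin(x - τ) + 2exp(-9τ)sin(3x - 3τ) - 2exp(-25τ)sin(5x - 5τ)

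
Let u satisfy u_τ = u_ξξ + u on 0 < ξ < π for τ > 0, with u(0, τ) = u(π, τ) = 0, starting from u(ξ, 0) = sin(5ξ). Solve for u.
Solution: Substitute u = exp(τ)w, i.e. w = exp(-τ)u.
By the product rule, u_τ = exp(τ)(w_τ + w), u_ξξ = exp(τ)w_ξξ.
Substituting into the PDE and dividing by exp(τ): w_τ + w = w_ξξ + w.
The lower-order terms cancel, leaving the standard heat equation w_τ = w_ξξ.
Initial data for w: w(ξ,0) = u(ξ,0) = sin(5ξ). The boundary conditions carry over: w(0,τ) = w(π,τ) = 0.
Solve for w:
  Using separation of variables w = X(ξ)T(τ):
  Eigenfunctions: sin(nξ), n = 1, 2, 3, ...
  General solution: w(ξ, τ) = Σ c_n sin(nξ) exp(-n² τ)
  Matching w(ξ,0) = sin(5ξ) term by term: c_5=1.
Hence w(ξ,τ) = exp(-25τ)sin(5ξ).
Transform back: u(ξ,τ) = exp(τ)w(ξ,τ).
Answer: u(ξ, τ) = exp(-24τ)sin(5ξ)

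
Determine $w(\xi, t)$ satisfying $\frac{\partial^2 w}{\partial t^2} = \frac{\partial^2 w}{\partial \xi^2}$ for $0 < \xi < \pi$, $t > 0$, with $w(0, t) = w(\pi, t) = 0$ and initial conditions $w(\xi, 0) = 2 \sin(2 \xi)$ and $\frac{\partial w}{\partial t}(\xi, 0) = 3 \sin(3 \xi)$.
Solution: Using separation of variables $w = X(\xi)T(t)$:
Eigenfunctions: $\sin(n\xi)$, $n = 1, 2, 3, \ldots$
General solution: $w(\xi, t) = \sum [A_n \cos(n t) + B_n \sin(n t)] \sin(n\xi)$
From $w(\xi,0) = 2 \sin(2 \xi)$: $A_2=2$. From $w_t(\xi,0) = 3 \sin(3 \xi)$, using $w_t(\xi,0) = \sum \omega_n B_n \sin(n\xi)$ with $\omega_n = n$: $B_3 = 3/3 = 1$.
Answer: $w(\xi, t) = 2 \sin(2 \xi) \cos(2 t) + \sin(3 \xi) \sin(3 t)$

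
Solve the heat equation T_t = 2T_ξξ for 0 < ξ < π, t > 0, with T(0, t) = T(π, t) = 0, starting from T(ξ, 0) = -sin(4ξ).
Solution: Using separation of variables T = X(ξ)G(t):
Eigenfunctions: sin(nξ), n = 1, 2, 3, ...
General solution: T(ξ, t) = Σ c_n sin(nξ) exp(-2n² t)
Matching T(ξ,0) = -sin(4ξ) term by term: c_4=-1.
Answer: T(ξ, t) = -exp(-32t)sin(4ξ)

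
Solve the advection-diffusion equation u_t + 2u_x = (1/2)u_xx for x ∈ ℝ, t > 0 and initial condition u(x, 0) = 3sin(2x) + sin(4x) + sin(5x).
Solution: Change to a moving frame: let η = x - 2t, σ = t and write u(x,t) = w(η,σ).
By the chain rule u_t = w_σ - 2w_η, u_x = w_η, u_xx = w_ηη.
Then u_t + 2u_x = w_σ: the advection term cancels and the PDE becomes the heat equation w_σ = (1/2)w_ηη on η ∈ ℝ.
Initial data: w(η,0) = u(η,0) = 3sin(2η) + sin(4η) + sin(5η).
On η ∈ ℝ each mode satisfies (sin(nη))″ = -n² sin(nη), so exp(-n²σ/2) sin(nη) solves the heat equation; by superposition w(η,σ) = Σ c_n exp(-n²σ/2) sin(nη).
Reading off the coefficients: c_2=3, c_4=1, c_5=1, so w(η,σ) = 3exp(-2σ)sin(2η) + exp(-8σ)sin(4η) + exp(-25σ/2)sin(5η).
Substituting back η = x - 2t, σ = t: u(x,t) = w(x - 2t, t).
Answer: u(x, t) = -3exp(-2t)sin(4t - 2x) - exp(-8t)sin(8t - 4x) - exp(-25t/2)sin(10t - 5x)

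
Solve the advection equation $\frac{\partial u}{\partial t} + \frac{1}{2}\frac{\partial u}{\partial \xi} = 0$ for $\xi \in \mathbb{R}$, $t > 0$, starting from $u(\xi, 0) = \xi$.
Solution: By method of characteristics (waves move right with speed 1/2):
Along characteristics $\xi - \frac{1}{2}t =$ const, $u$ is constant, so $u(\xi,t) = f(\xi - \frac{1}{2}t)$ with $f = u( \cdot , 0)$.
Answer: $u(\xi, t) = \xi - \frac{1}{2} t$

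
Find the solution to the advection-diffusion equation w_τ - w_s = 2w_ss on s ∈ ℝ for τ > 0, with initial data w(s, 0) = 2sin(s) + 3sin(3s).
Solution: Change to a moving frame: let η = s + τ, σ = τ and write w(s,τ) = u(η,σ).
By the chain rule w_τ = u_σ + u_η, w_s = u_η, w_ss = u_ηη.
Then w_τ - w_s = u_σ: the advection term cancels and the PDE becomes the heat equation u_σ = 2u_ηη on η ∈ ℝ.
Initial data: u(η,0) = w(η,0) = 2sin(η) + 3sin(3η).
On η ∈ ℝ each mode satisfies (sin(nη))″ = -n² sin(nη), so exp(-2n²σ) sin(nη) solves the heat equation; by superposition u(η,σ) = Σ c_n exp(-2n²σ) sin(nη).
Reading off the coefficients: c_1=2, c_3=3, so u(η,σ) = 2exp(-2σ)sin(η) + 3exp(-18σ)sin(3η).
Substituting back η = s + τ, σ = τ: w(s,τ) = u(s + τ, τ).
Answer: w(s, τ) = 2exp(-2τ)sin(s + τ) + 3exp(-18τ)sin(3s + 3τ)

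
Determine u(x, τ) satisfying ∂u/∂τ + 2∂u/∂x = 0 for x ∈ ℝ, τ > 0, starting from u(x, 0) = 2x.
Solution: By method of characteristics (waves move right with speed 2):
Along characteristics x - 2τ = const, u is constant, so u(x,τ) = f(x - 2τ) with f = u(·, 0).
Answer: u(x, τ) = 2x - 4τ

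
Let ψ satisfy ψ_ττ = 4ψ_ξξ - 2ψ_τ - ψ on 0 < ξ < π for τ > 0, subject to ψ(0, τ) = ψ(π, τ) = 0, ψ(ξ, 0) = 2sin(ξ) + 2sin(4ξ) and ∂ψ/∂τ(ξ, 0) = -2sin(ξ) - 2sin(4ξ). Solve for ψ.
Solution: Substitute ψ = exp(-τ)u.
Then ψ_τ = exp(-τ)(u_τ - u), ψ_ττ = exp(-τ)(u_ττ - 2u_τ + u), ψ_ξξ = exp(-τ)u_ξξ; substituting and dividing by exp(-τ), the lower-order terms cancel: u_ττ = 4u_ξξ (standard wave equation).
Data for u: u(ξ,0) = ψ(ξ,0) = 2sin(ξ) + 2sin(4ξ); u_τ(ξ,0) = ψ_τ(ξ,0) + ψ(ξ,0) = 0. The boundary conditions carry over: u(0,τ) = u(π,τ) = 0.
Separating variables: u = Σ [A_n cos(ω_n τ) + B_n sin(ω_n τ)] sin(nξ), ω_n = 2n. From ICs: A_1=2, A_4=2.
So u(ξ,τ) = 2sin(ξ)cos(2τ) + 2sin(4ξ)cos(8τ), and ψ(ξ,τ) = exp(-τ)u(ξ,τ).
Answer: ψ(ξ, τ) = 2exp(-τ)sin(ξ)cos(2τ) + 2exp(-τ)sin(4ξ)cos(8τ)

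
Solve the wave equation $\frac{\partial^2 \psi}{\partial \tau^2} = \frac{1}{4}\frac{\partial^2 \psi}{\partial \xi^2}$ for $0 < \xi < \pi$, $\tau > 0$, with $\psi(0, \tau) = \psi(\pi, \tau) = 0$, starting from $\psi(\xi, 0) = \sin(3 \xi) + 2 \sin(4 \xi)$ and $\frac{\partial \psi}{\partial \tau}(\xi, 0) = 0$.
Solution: Using separation of variables $\psi = X(\xi)T(\tau)$:
Eigenfunctions: $\sin(n\xi)$, $n = 1, 2, 3, \ldots$
General solution: $\psi(\xi, \tau) = \sum [A_n \cos(n \tau/2) + B_n \sin(n \tau/2)] \sin(n\xi)$
From $\psi(\xi,0) = \sin(3 \xi) + 2 \sin(4 \xi)$: $A_3=1, A_4=2$. From $\psi_{\tau}(\xi,0) = 0$: all $B_n = 0$.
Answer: $\psi(\xi, \tau) = \sin(3 \xi) \cos(3 \tau/2) + 2 \sin(4 \xi) \cos(2 \tau)$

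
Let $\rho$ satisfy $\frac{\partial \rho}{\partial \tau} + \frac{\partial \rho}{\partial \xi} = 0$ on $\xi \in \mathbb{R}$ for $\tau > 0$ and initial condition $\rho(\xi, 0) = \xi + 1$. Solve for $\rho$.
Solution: By characteristics ($d\xi/d\tau = 1$), $\rho(\xi,\tau) = f(\xi - \tau)$ with $f = \rho( \cdot , 0)$.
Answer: $\rho(\xi, \tau) = - \tau + \xi + 1$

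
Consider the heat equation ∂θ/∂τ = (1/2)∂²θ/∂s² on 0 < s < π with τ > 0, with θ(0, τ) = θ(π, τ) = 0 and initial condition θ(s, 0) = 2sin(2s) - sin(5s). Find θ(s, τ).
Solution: Separating variables: θ = Σ c_n exp(-n²τ/2) sin(ns). From θ(s,0) = 2sin(2s) - sin(5s): c_2=2, c_5=-1.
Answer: θ(s, τ) = 2exp(-2τ)sin(2s) - exp(-25τ/2)sin(5s)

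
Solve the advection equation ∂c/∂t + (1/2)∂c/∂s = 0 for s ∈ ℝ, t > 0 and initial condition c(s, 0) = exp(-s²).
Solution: By method of characteristics (waves move right with speed 1/2):
Along characteristics s - (1/2)t = const, c is constant, so c(s,t) = f(s - (1/2)t) with f = c(·, 0).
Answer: c(s, t) = exp(-(s - t/2)²)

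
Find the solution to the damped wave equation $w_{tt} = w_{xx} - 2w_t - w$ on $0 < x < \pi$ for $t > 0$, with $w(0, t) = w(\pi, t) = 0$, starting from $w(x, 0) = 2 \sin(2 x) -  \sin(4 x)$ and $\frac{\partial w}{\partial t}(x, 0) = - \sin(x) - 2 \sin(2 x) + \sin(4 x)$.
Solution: Substitute $w = e^{-t}u$.
Then $w_t = e^{-t}(u_t - u)$, $w_{tt} = e^{-t}(u_{tt} - 2u_t + u)$, $w_{xx} = e^{-t}u_{xx}$; substituting and dividing by $e^{-t}$, the lower-order terms cancel: $u_{tt} = u_{xx}$ (standard wave equation).
Data for $u$: $u(x,0) = w(x,0) = 2 \sin(2 x) - \sin(4 x)$; $u_t(x,0) = w_t(x,0) + w(x,0) = - \sin(x)$. The boundary conditions carry over: $u(0,t) = u(\pi,t) = 0$.
Separating variables: $u = \sum [A_n \cos(\omega_n t) + B_n \sin(\omega_n t)] \sin(nx)$, $\omega_n = n$. From ICs ($B_n$ = velocity coefficient / $\omega_n$): $A_2=2, A_4=-1, B_1=-1$.
So $u(x,t) = - \sin(t) \sin(x) + 2 \sin(2 x) \cos(2 t) - \sin(4 x) \cos(4 t)$, and $w(x,t) = e^{-t}u(x,t)$.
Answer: $w(x, t) = - e^{-t} \sin(t) \sin(x) + 2 e^{-t} \sin(2 x) \cos(2 t) -  e^{-t} \sin(4 x) \cos(4 t)$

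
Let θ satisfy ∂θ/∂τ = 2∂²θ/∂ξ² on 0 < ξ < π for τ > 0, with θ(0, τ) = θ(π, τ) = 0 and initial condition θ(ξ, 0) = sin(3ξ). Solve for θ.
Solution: Using separation of variables θ = X(ξ)G(τ):
Eigenfunctions: sin(nξ), n = 1, 2, 3, ...
General solution: θ(ξ, τ) = Σ c_n sin(nξ) exp(-2n² τ)
Matching θ(ξ,0) = sin(3ξ) term by term: c_3=1.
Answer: θ(ξ, τ) = exp(-18τ)sin(3ξ)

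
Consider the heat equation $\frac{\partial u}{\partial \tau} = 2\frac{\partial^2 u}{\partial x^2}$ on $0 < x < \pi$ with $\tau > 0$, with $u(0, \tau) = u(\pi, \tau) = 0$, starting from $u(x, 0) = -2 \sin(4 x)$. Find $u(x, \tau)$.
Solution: Using separation of variables $u = X(x)T(\tau)$:
Eigenfunctions: $\sin(nx)$, $n = 1, 2, 3, \ldots$
General solution: $u(x, \tau) = \sum c_n \sin(nx) e^{-2n^2 \tau}$
Matching $u(x,0) = -2 \sin(4 x)$ term by term: $c_4=-2$.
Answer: $u(x, \tau) = -2 e^{-32 \tau} \sin(4 x)$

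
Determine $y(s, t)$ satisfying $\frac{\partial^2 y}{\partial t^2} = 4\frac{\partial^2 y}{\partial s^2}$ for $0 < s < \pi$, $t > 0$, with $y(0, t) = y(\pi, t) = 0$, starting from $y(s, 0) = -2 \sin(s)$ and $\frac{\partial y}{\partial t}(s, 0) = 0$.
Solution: Using separation of variables $y = X(s)T(t)$:
Eigenfunctions: $\sin(ns)$, $n = 1, 2, 3, \ldots$
General solution: $y(s, t) = \sum [A_n \cos(2n t) + B_n \sin(2n t)] \sin(ns)$
From $y(s,0) = -2 \sin(s)$: $A_1=-2$. From $y_t(s,0) = 0$: all $B_n = 0$.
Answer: $y(s, t) = -2 \sin(s) \cos(2 t)$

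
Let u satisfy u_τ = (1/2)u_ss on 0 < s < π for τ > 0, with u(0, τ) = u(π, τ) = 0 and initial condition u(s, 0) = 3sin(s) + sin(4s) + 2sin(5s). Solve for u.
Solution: Separating variables: u = Σ c_n exp(-n²τ/2) sin(ns). From u(s,0) = 3sin(s) + sin(4s) + 2sin(5s): c_1=3, c_4=1, c_5=2.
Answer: u(s, τ) = exp(-8τ)sin(4s) + 3exp(-τ/2)sin(s) + 2exp(-25τ/2)sin(5s)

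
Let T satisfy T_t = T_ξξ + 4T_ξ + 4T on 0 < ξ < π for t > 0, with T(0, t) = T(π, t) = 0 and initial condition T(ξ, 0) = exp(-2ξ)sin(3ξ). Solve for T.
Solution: Substitute T = exp(-2ξ)u, i.e. u = exp(2ξ)T.
By the product rule, T_ξ = exp(-2ξ)(u_ξ - 2u), T_ξξ = exp(-2ξ)(u_ξξ - 4u_ξ + 4u), T_t = exp(-2ξ)u_t.
Substituting into the PDE and dividing by exp(-2ξ): u_t = (u_ξξ - 4u_ξ + 4u) + 4(u_ξ - 2u) + 4u.
The lower-order terms cancel, leaving the standard heat equation u_t = u_ξξ.
Initial data for u: u(ξ,0) = exp(2ξ)T(ξ,0) = sin(3ξ). The boundary conditions carry over: u(0,t) = u(π,t) = 0.
Solve for u:
  Using separation of variables u = X(ξ)G(t):
  Eigenfunctions: sin(nξ), n = 1, 2, 3, ...
  General solution: u(ξ, t) = Σ c_n sin(nξ) exp(-n² t)
  Matching u(ξ,0) = sin(3ξ) term by term: c_3=1.
Hence u(ξ,t) = exp(-9t)sin(3ξ).
Transform back: T(ξ,t) = exp(-2ξ)u(ξ,t).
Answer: T(ξ, t) = exp(-9t)exp(-2ξ)sin(3ξ)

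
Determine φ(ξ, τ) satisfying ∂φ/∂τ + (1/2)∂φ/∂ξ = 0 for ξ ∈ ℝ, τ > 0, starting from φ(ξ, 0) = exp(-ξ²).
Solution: By characteristics (dξ/dτ = 1/2), φ(ξ,τ) = f(ξ - (1/2)τ) with f = φ(·, 0).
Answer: φ(ξ, τ) = exp(-(ξ - τ/2)²)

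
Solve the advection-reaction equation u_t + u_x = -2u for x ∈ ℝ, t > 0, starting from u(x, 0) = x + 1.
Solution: Substitute u = exp(-2t)w, i.e. w = exp(2t)u.
By the product rule, u_t = exp(-2t)(w_t - 2w), u_x = exp(-2t)w_x.
Substituting into the PDE and dividing by exp(-2t): w_t - 2w + w_x = -2w.
The lower-order terms cancel, leaving the standard advection equation w_t + w_x = 0.
Initial data for w: w(x,0) = u(x,0) = x + 1.
Solve for w:
  By method of characteristics (waves move right with speed 1):
  Along characteristics x - t = const, w is constant, so w(x,t) = f(x - t) with f = w(·, 0).
Hence w(x,t) = -t + x + 1.
Transform back: u(x,t) = exp(-2t)w(x,t).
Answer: u(x, t) = -texp(-2t) + xexp(-2t) + exp(-2t)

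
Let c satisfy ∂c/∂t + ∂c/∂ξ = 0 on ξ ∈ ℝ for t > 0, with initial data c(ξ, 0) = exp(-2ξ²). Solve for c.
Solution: By method of characteristics (waves move right with speed 1):
Along characteristics ξ - t = const, c is constant, so c(ξ,t) = f(ξ - t) with f = c(·, 0).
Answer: c(ξ, t) = exp(-2(-t + ξ)²)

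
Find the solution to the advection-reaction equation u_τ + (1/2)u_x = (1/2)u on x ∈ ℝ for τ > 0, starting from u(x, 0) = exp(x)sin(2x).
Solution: Substitute u = exp(x)w, i.e. w = exp(-x)u.
By the product rule, u_x = exp(x)(w_x + w), u_τ = exp(x)w_τ.
Substituting into the PDE and dividing by exp(x): w_τ + (1/2)(w_x + w) = (1/2)w.
The lower-order terms cancel, leaving the standard advection equation w_τ + (1/2)w_x = 0.
Initial data for w: w(x,0) = exp(-x)u(x,0) = sin(2x).
Solve for w:
  By method of characteristics (waves move right with speed 1/2):
  Along characteristics x - (1/2)τ = const, w is constant, so w(x,τ) = f(x - (1/2)τ) with f = w(·, 0).
Hence w(x,τ) = sin(2x - τ).
Transform back: u(x,τ) = exp(x)w(x,τ).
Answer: u(x, τ) = exp(x)sin(2x - τ)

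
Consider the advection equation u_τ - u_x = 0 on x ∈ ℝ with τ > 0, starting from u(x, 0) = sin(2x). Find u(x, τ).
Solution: By method of characteristics (waves move left with speed 1):
Along characteristics x + τ = const, u is constant, so u(x,τ) = f(x + τ) with f = u(·, 0).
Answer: u(x, τ) = sin(2x + 2τ)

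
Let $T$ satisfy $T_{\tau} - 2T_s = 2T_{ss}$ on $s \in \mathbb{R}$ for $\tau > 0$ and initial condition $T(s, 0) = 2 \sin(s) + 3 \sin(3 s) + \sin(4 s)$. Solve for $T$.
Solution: Change to a moving frame: let $\eta = s + 2\tau$, $\sigma = \tau$ and write $T(s,\tau) = u(\eta,\sigma)$.
By the chain rule $T_{\tau} = u_{\sigma} + 2u_{\eta}$, $T_s = u_{\eta}$, $T_{ss} = u_{\eta\eta}$.
Then $T_{\tau} - 2T_s = u_{\sigma}$: the advection term cancels and the PDE becomes the heat equation $u_{\sigma} = 2u_{\eta\eta}$ on $\eta \in \mathbb{R}$.
Initial data: $u(\eta,0) = T(\eta,0) = 2 \sin(\eta) + 3 \sin(3 \eta) + \sin(4 \eta)$.
On $\eta \in \mathbb{R}$ each mode satisfies $(\sin(n\eta))'' = -n^2 \sin(n\eta)$, so $e^{-2n^2\sigma} \sin(n\eta)$ solves the heat equation; by superposition $u(\eta,\sigma) = \sum c_n e^{-2n^2\sigma} \sin(n\eta)$.
Reading off the coefficients: $c_1=2, c_3=3, c_4=1$, so $u(\eta,\sigma) = 2 e^{-2 \sigma} \sin(\eta) + 3 e^{-18 \sigma} \sin(3 \eta) + e^{-32 \sigma} \sin(4 \eta)$.
Substituting back $\eta = s + 2\tau$, $\sigma = \tau$: $T(s,\tau) = u(s + 2\tau, \tau)$.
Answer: $T(s, \tau) = 2 e^{-2 \tau} \sin(2 \tau + s) + 3 e^{-18 \tau} \sin(6 \tau + 3 s) + e^{-32 \tau} \sin(8 \tau + 4 s)$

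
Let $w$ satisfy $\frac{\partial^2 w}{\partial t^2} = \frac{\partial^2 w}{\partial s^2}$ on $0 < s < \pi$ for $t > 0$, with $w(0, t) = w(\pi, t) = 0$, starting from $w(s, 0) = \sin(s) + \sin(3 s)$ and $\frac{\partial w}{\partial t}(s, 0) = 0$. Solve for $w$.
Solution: Separating variables: $w = \sum [A_n \cos(\omega_n t) + B_n \sin(\omega_n t)] \sin(ns)$, $\omega_n = n$. From ICs: $A_1=1, A_3=1$.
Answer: $w(s, t) = \sin(s) \cos(t) + \sin(3 s) \cos(3 t)$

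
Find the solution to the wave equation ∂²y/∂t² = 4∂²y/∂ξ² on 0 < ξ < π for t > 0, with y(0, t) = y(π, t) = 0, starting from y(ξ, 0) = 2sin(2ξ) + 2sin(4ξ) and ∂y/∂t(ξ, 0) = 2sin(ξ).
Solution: Using separation of variables y = X(ξ)T(t):
Eigenfunctions: sin(nξ), n = 1, 2, 3, ...
General solution: y(ξ, t) = Σ [A_n cos(2n t) + B_n sin(2n t)] sin(nξ)
From y(ξ,0) = 2sin(2ξ) + 2sin(4ξ): A_2=2, A_4=2. From y_t(ξ,0) = 2sin(ξ), using y_t(ξ,0) = Σ ω_n B_n sin(nξ) with ω_n = 2n: B_1 = 2/2 = 1.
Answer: y(ξ, t) = sin(2t)sin(ξ) + 2sin(2ξ)cos(4t) + 2sin(4ξ)cos(8t)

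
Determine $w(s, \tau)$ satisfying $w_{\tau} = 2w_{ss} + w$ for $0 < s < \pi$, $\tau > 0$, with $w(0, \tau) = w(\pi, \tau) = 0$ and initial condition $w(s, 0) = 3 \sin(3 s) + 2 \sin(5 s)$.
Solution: Substitute $w = e^{\tau}u$, i.e. $u = e^{-\tau}w$.
By the product rule, $w_{\tau} = e^{\tau}(u_{\tau} + u)$, $w_{ss} = e^{\tau}u_{ss}$.
Substituting into the PDE and dividing by $e^{\tau}$: $u_{\tau} + u = 2u_{ss} + u$.
The lower-order terms cancel, leaving the standard heat equation $u_{\tau} = 2u_{ss}$.
Initial data for $u$: $u(s,0) = w(s,0) = 3 \sin(3 s) + 2 \sin(5 s)$. The boundary conditions carry over: $u(0,\tau) = u(\pi,\tau) = 0$.
Solve for $u$:
  Using separation of variables $u = X(s)T(\tau)$:
  Eigenfunctions: $\sin(ns)$, $n = 1, 2, 3, \ldots$
  General solution: $u(s, \tau) = \sum c_n \sin(ns) e^{-2n^2 \tau}$
  Matching $u(s,0) = 3 \sin(3 s) + 2 \sin(5 s)$ term by term: $c_3=3, c_5=2$.
Hence $u(s,\tau) = 3 e^{-18 \tau} \sin(3 s) + 2 e^{-50 \tau} \sin(5 s)$.
Transform back: $w(s,\tau) = e^{\tau}u(s,\tau)$.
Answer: $w(s, \tau) = 3 e^{-17 \tau} \sin(3 s) + 2 e^{-49 \tau} \sin(5 s)$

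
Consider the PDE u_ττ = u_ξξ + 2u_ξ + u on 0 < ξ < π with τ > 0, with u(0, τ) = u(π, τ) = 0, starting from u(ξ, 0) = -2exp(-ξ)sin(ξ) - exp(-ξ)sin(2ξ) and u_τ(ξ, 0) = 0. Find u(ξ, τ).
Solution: Substitute u = exp(-ξ)w.
Then u_ξ = exp(-ξ)(w_ξ - w), u_ξξ = exp(-ξ)(w_ξξ - 2w_ξ + w), u_ττ = exp(-ξ)w_ττ; substituting and dividing by exp(-ξ), the lower-order terms cancel: w_ττ = w_ξξ (standard wave equation).
Data for w: w(ξ,0) = exp(ξ)u(ξ,0) = -2sin(ξ) - sin(2ξ); w_τ(ξ,0) = exp(ξ)u_τ(ξ,0) = 0. The boundary conditions carry over: w(0,τ) = w(π,τ) = 0.
Separating variables: w = Σ [A_n cos(ω_n τ) + B_n sin(ω_n τ)] sin(nξ), ω_n = n. From ICs: A_1=-2, A_2=-1.
So w(ξ,τ) = -2sin(ξ)cos(τ) - sin(2ξ)cos(2τ), and u(ξ,τ) = exp(-ξ)w(ξ,τ).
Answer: u(ξ, τ) = -2exp(-ξ)sin(ξ)cos(τ) - exp(-ξ)sin(2ξ)cos(2τ)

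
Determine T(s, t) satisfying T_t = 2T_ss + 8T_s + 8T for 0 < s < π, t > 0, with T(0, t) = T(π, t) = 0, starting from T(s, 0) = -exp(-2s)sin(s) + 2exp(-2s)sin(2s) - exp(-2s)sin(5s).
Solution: Substitute T = exp(-2s)u.
Then T_s = exp(-2s)(u_s - 2u), T_ss = exp(-2s)(u_ss - 4u_s + 4u), T_t = exp(-2s)u_t; substituting and dividing by exp(-2s), the lower-order terms cancel: u_t = 2u_ss (standard heat equation).
Data for u: u(s,0) = exp(2s)T(s,0) = -sin(s) + 2sin(2s) - sin(5s). The boundary conditions carry over: u(0,t) = u(π,t) = 0.
Separating variables: u = Σ c_n exp(-2n²t) sin(ns). From u(s,0) = -sin(s) + 2sin(2s) - sin(5s): c_1=-1, c_2=2, c_5=-1.
So u(s,t) = -exp(-2t)sin(s) + 2exp(-8t)sin(2s) - exp(-50t)sin(5s), and T(s,t) = exp(-2s)u(s,t).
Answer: T(s, t) = -exp(-2s)exp(-2t)sin(s) + 2exp(-2s)exp(-8t)sin(2s) - exp(-2s)exp(-50t)sin(5s)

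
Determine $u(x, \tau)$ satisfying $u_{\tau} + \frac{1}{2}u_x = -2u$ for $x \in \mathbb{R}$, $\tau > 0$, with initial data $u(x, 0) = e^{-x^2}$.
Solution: Substitute $u = e^{-2\tau}w$, i.e. $w = e^{2\tau}u$.
By the product rule, $u_{\tau} = e^{-2\tau}(w_{\tau} - 2w)$, $u_x = e^{-2\tau}w_x$.
Substituting into the PDE and dividing by $e^{-2\tau}$: $w_{\tau} - 2w + \frac{1}{2}w_x = -2w$.
The lower-order terms cancel, leaving the standard advection equation $w_{\tau} + \frac{1}{2}w_x = 0$.
Initial data for $w$: $w(x,0) = u(x,0) = e^{-x^2}$.
Solve for $w$:
  By method of characteristics (waves move right with speed 1/2):
  Along characteristics $x - \frac{1}{2}\tau =$ const, $w$ is constant, so $w(x,\tau) = f(x - \frac{1}{2}\tau)$ with $f = w( \cdot , 0)$.
Hence $w(x,\tau) = e^{-(x - \tau/2)^2}$.
Transform back: $u(x,\tau) = e^{-2\tau}w(x,\tau)$.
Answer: $u(x, \tau) = e^{-2 \tau} e^{-(-\tau/2 + x)^2}$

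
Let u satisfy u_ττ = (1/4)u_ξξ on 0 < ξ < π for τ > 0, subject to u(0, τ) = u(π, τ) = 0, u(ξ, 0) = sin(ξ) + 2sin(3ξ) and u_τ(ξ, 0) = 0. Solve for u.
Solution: Using separation of variables u = X(ξ)T(τ):
Eigenfunctions: sin(nξ), n = 1, 2, 3, ...
General solution: u(ξ, τ) = Σ [A_n cos(n τ/2) + B_n sin(n τ/2)] sin(nξ)
From u(ξ,0) = sin(ξ) + 2sin(3ξ): A_1=1, A_3=2. From u_τ(ξ,0) = 0: all B_n = 0.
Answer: u(ξ, τ) = sin(ξ)cos(τ/2) + 2sin(3ξ)cos(3τ/2)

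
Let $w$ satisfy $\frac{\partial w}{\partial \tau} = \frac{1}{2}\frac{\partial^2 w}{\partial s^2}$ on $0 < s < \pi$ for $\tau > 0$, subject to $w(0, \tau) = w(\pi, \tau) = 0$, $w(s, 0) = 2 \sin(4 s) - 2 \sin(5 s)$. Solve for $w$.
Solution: Separating variables: $w = \sum c_n e^{-n^2\tau/2} \sin(ns)$. From $w(s,0) = 2 \sin(4 s) - 2 \sin(5 s)$: $c_4=2, c_5=-2$.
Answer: $w(s, \tau) = 2 e^{-8 \tau} \sin(4 s) - 2 e^{-25 \tau/2} \sin(5 s)$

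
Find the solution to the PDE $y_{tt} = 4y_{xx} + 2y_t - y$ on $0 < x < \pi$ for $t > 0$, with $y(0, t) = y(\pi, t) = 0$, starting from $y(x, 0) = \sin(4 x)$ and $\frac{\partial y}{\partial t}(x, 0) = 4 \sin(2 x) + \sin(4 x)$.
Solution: Substitute $y = e^{t}u$.
Then $y_t = e^{t}(u_t + u)$, $y_{tt} = e^{t}(u_{tt} + 2u_t + u)$, $y_{xx} = e^{t}u_{xx}$; substituting and dividing by $e^{t}$, the lower-order terms cancel: $u_{tt} = 4u_{xx}$ (standard wave equation).
Data for $u$: $u(x,0) = y(x,0) = \sin(4 x)$; $u_t(x,0) = y_t(x,0) - y(x,0) = 4 \sin(2 x)$. The boundary conditions carry over: $u(0,t) = u(\pi,t) = 0$.
Separating variables: $u = \sum [A_n \cos(\omega_n t) + B_n \sin(\omega_n t)] \sin(nx)$, $\omega_n = 2n$. From ICs ($B_n$ = velocity coefficient / $\omega_n$): $A_4=1, B_2=1$.
So $u(x,t) = \sin(4 t) \sin(2 x) + \sin(4 x) \cos(8 t)$, and $y(x,t) = e^{t}u(x,t)$.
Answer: $y(x, t) = e^{t} \sin(4 t) \sin(2 x) + e^{t} \sin(4 x) \cos(8 t)$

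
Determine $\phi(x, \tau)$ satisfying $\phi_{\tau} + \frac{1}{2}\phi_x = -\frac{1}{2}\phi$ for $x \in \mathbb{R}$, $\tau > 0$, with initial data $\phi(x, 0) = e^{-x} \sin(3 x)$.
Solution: Substitute $\phi = e^{-x}u$, i.e. $u = e^{x}\phi$.
By the product rule, $\phi_x = e^{-x}(u_x - u)$, $\phi_{\tau} = e^{-x}u_{\tau}$.
Substituting into the PDE and dividing by $e^{-x}$: $u_{\tau} + \frac{1}{2}(u_x - u) = -\frac{1}{2}u$.
The lower-order terms cancel, leaving the standard advection equation $u_{\tau} + \frac{1}{2}u_x = 0$.
Initial data for $u$: $u(x,0) = e^{x}\phi(x,0) = \sin(3 x)$.
Solve for $u$:
  By method of characteristics (waves move right with speed 1/2):
  Along characteristics $x - \frac{1}{2}\tau =$ const, $u$ is constant, so $u(x,\tau) = f(x - \frac{1}{2}\tau)$ with $f = u( \cdot , 0)$.
Hence $u(x,\tau) = \sin(3 x - 3 \tau/2)$.
Transform back: $\phi(x,\tau) = e^{-x}u(x,\tau)$.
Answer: $\phi(x, \tau) = - e^{-x} \sin(3 \tau/2 - 3 x)$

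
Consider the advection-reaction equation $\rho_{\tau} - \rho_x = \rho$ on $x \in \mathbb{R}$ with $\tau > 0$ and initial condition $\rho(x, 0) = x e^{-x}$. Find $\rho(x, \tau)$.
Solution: Substitute $\rho = e^{-x}u$, i.e. $u = e^{x}\rho$.
By the product rule, $\rho_x = e^{-x}(u_x - u)$, $\rho_{\tau} = e^{-x}u_{\tau}$.
Substituting into the PDE and dividing by $e^{-x}$: $u_{\tau} - (u_x - u) = u$.
The lower-order terms cancel, leaving the standard advection equation $u_{\tau} - u_x = 0$.
Initial data for $u$: $u(x,0) = e^{x}\rho(x,0) = x$.
Solve for $u$:
  By method of characteristics (waves move left with speed 1):
  Along characteristics $x + \tau =$ const, $u$ is constant, so $u(x,\tau) = f(x + \tau)$ with $f = u( \cdot , 0)$.
Hence $u(x,\tau) = x + \tau$.
Transform back: $\rho(x,\tau) = e^{-x}u(x,\tau)$.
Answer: $\rho(x, \tau) = \tau e^{-x} + x e^{-x}$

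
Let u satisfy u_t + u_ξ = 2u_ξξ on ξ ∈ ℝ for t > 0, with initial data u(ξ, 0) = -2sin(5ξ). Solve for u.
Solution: Moving frame: η = ξ - t, σ = t, u = w(η,σ), so u_t = w_σ - w_η and u_ξξ = w_ηη.
Hence u_t + u_ξ = w_σ and the PDE becomes the heat equation w_σ = 2w_ηη on η ∈ ℝ.
Initial data: w(η,0) = u(η,0) = -2sin(5η). Each mode sin(nη) decays as exp(-2n²σ) on ℝ, so w(η,σ) = Σ c_n exp(-2n²σ) sin(nη) with c_5=-2: w(η,σ) = -2exp(-50σ)sin(5η).
Substituting back: u(ξ,t) = w(ξ - t, t).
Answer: u(ξ, t) = 2exp(-50t)sin(5t - 5ξ)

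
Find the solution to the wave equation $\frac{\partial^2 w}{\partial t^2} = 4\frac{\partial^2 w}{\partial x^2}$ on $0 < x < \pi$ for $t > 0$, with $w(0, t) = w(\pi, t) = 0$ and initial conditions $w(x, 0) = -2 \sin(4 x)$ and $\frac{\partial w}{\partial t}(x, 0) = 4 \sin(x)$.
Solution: Separating variables: $w = \sum [A_n \cos(\omega_n t) + B_n \sin(\omega_n t)] \sin(nx)$, $\omega_n = 2n$. From ICs ($B_n$ = velocity coefficient / $\omega_n$): $A_4=-2, B_1=2$.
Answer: $w(x, t) = 2 \sin(2 t) \sin(x) - 2 \sin(4 x) \cos(8 t)$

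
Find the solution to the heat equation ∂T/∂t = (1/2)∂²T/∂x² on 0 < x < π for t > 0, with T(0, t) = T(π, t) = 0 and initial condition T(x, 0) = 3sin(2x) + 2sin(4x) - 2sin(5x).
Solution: Using separation of variables T = X(x)G(t):
Eigenfunctions: sin(nx), n = 1, 2, 3, ...
General solution: T(x, t) = Σ c_n sin(nx) exp(-n² t/2)
Matching T(x,0) = 3sin(2x) + 2sin(4x) - 2sin(5x) term by term: c_2=3, c_4=2, c_5=-2.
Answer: T(x, t) = 3exp(-2t)sin(2x) + 2exp(-8t)sin(4x) - 2exp(-25t/2)sin(5x)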